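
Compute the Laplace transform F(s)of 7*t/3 7/(3*s^2)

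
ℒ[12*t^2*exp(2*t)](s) 24/(s - 2)^3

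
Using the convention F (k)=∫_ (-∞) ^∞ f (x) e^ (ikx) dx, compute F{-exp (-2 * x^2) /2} -sqrt (2) * sqrt (pi) * exp (-k^2/8) /4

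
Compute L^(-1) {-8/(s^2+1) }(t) -8*sin(t) 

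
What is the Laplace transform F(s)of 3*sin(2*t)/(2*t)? 3*atan(2/s)/2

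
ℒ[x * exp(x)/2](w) 1/(2 * (w - 1)^2)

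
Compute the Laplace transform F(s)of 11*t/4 11/(4*s^2)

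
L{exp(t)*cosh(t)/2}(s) (s - 1)/(2*s*(s - 2))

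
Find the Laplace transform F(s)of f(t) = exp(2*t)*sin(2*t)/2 1/((s - 2)^2 + 4)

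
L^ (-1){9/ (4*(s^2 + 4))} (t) 9*sin (2*t)/8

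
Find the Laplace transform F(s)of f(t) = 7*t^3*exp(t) 42/(s - 1)^4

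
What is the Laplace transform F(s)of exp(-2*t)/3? 1/(3*(s + 2))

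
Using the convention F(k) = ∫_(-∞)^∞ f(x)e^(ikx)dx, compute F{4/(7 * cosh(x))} 4 * pi/(7 * cosh(pi * k/2))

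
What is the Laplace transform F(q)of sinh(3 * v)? 3/(q^2 - 9)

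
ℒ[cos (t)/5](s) s/ (5 * (s^2 + 1))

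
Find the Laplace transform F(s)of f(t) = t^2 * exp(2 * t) 2/(s - 2)^3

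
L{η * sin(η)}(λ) 2 * λ/(λ^2 + 1)^2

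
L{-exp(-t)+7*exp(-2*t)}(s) 7/(s+2) - 1/(s+1)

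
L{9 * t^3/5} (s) 54/ (5 * s^4)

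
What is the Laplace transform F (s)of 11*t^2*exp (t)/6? 11/ (3*(s - 1)^3)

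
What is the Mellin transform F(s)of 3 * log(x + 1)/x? -3 * pi * csc(pi * s)/(s - 1)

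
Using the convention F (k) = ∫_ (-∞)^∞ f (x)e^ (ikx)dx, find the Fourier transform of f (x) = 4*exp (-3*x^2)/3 4*sqrt (3)*sqrt (pi)*exp (-k^2/12)/9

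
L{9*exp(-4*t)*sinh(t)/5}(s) 9/(5*((s + 4)^2 - 1))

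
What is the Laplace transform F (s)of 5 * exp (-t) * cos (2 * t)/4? 5 * (s+1)/ (4 * ( (s+1)^2+4))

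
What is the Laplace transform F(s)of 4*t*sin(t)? 8*s/(s^2+1)^2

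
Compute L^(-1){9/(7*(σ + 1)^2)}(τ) 9*τ*exp(-τ)/7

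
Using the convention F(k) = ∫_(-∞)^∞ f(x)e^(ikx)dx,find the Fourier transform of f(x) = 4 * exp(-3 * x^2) 4 * sqrt(3) * sqrt(pi) * exp(-k^2/12)/3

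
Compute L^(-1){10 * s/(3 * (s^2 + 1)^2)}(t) 5 * t * sin(t)/3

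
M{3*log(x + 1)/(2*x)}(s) -3*pi*csc(pi*s)/(2*s - 2)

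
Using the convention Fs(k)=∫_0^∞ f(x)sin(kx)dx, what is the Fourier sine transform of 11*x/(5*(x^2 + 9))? 11*pi*exp(-3*k)/10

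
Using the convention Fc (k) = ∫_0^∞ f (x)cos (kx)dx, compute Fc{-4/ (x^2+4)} -pi*exp (-2*k)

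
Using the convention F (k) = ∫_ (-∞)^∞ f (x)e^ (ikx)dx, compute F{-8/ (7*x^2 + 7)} -8*pi*exp (-Abs (k))/7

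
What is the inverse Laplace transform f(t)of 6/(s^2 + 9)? 2*sin(3*t)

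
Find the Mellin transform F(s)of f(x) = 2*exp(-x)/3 2*gamma(s)/3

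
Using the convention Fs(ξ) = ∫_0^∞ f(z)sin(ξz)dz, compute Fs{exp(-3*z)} ξ/(ξ^2 + 9)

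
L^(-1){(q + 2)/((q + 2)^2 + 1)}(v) exp(-2*v)*cos(v)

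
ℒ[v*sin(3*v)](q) 6*q/(q^2 + 9)^2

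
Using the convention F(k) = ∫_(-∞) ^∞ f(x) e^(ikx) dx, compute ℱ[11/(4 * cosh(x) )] 11 * pi/(4 * cosh(pi * k/2) ) 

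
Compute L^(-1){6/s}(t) 6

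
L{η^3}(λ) 6/λ^4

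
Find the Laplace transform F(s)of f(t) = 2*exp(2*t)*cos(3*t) 2*(s - 2)/((s - 2)^2 + 9)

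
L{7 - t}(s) 7/s - 1/s^2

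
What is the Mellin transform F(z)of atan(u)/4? -pi*sec(pi*z/2)/(8*z)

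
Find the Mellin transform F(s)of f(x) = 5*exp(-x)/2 5*gamma(s)/2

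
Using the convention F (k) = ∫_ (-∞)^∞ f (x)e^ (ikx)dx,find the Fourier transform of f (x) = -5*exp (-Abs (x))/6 -5/ (3*k^2 + 3)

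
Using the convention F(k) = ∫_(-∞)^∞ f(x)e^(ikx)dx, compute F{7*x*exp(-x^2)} 7*I*sqrt(pi)*k*exp(-k^2/4)/2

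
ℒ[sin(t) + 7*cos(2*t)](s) 7*s/(s^2 + 4) + 1/(s^2 + 1)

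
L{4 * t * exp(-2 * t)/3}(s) 4/(3 * (s + 2)^2)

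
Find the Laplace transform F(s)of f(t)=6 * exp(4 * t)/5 6/(5 * (s - 4))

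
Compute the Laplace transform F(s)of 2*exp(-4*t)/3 2/(3*(s + 4))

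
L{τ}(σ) σ^(-2)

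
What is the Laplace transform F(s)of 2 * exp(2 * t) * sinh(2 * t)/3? 4/(3 * s * (s - 4))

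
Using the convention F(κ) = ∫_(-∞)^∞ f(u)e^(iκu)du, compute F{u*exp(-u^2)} I*sqrt(pi)*κ*exp(-κ^2/4)/2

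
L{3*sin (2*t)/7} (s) 6/ (7*(s^2 + 4))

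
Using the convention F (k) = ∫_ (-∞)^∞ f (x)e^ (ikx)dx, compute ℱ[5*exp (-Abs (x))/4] 5/ (2*(k^2+1))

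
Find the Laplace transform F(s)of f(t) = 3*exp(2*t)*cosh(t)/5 3*(s - 2)/(5*((s - 2)^2 - 1))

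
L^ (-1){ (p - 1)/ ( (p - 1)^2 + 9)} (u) exp (u) * cos (3 * u)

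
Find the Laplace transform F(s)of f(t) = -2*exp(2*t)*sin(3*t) -6/((s - 2)^2 + 9)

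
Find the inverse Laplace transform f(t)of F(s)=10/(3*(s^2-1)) 10*sinh(t)/3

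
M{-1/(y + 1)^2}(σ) pi*(σ - 1)/sin(pi*σ)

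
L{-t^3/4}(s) -3/(2*s^4)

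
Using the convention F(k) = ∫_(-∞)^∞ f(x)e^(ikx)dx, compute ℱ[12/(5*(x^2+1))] 12*pi*exp(-Abs(k))/5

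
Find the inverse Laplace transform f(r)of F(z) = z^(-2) r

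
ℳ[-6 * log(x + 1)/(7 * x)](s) 6 * pi * csc(pi * s)/(7 * (s - 1))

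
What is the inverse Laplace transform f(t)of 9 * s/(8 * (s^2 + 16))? 9 * cos(4 * t)/8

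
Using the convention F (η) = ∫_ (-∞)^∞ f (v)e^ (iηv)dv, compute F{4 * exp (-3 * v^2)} 4 * sqrt (3) * sqrt (pi) * exp (-η^2/12)/3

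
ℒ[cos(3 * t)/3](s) s/(3 * (s^2+9))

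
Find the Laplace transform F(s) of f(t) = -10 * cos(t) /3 -10 * s/(3 * s^2 + 3) 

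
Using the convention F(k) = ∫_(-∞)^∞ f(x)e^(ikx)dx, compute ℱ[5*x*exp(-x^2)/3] 5*I*sqrt(pi)*k*exp(-k^2/4)/6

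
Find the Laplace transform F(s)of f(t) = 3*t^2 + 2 2/s + 6/s^3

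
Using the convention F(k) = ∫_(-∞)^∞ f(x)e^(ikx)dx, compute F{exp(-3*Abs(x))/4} 3/(2*(k^2 + 9))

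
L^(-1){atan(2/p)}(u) sin(2*u)/u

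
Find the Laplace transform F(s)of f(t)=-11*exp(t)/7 -11/(7*s - 7)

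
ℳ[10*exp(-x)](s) 10*gamma(s)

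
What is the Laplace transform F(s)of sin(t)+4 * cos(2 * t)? 1/(s^2+1)+4 * s/(s^2+4)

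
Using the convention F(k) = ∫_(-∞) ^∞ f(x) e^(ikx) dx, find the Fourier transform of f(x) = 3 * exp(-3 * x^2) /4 sqrt(3) * sqrt(pi) * exp(-k^2/12) /4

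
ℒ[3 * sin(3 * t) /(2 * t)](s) 3 * atan(3/s) /2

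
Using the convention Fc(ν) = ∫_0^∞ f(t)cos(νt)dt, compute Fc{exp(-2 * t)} 2/(ν^2 + 4)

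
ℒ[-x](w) -1/w^2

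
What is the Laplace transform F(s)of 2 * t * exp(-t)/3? 2/(3 * (s + 1)^2)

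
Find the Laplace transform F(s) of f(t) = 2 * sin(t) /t 2 * atan(1/s) 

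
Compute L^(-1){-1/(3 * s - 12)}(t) -exp(4 * t)/3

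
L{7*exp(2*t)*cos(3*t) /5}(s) 7*(s - 2) /(5*((s - 2) ^2 + 9) ) 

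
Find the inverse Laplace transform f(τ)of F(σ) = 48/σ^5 2*τ^4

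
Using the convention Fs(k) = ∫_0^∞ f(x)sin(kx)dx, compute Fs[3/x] 3 * pi/2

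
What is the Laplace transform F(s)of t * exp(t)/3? 1/(3 * (s - 1)^2)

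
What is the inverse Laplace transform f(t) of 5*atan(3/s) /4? 5*sin(3*t) /(4*t) 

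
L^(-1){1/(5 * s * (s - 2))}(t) exp(t) * sinh(t)/5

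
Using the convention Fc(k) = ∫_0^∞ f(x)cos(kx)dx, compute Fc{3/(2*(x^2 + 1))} 3*pi*exp(-k)/4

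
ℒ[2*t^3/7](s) 12/(7*s^4)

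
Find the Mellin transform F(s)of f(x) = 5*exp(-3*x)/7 5*gamma(s)/(7*3^s)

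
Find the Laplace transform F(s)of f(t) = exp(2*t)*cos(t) (s - 2)/((s - 2)^2 + 1)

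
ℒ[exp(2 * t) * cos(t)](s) (s - 2)/((s - 2)^2+1)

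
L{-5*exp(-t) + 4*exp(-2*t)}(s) 4/(s + 2) - 5/(s + 1)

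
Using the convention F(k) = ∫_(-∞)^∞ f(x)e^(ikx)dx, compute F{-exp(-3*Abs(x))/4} -3/(2*k^2 + 18)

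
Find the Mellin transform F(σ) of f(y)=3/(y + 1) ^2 -3*pi*(σ - 1) /sin(pi*σ) 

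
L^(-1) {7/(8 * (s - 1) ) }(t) 7 * exp(t) /8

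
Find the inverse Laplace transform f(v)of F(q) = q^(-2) v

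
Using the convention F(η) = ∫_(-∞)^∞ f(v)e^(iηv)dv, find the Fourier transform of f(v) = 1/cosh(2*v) pi/(2*cosh(pi*η/4))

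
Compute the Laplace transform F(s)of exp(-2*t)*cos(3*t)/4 (s + 2)/(4*((s + 2)^2 + 9))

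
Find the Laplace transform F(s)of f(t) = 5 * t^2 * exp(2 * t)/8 5/(4 * (s - 2)^3)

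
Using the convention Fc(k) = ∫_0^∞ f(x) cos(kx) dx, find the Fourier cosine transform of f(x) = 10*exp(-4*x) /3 40/(3*(k^2 + 16) ) 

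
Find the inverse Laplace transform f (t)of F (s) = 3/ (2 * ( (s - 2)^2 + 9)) exp (2 * t) * sin (3 * t)/2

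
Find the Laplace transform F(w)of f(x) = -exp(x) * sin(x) -1/((w - 1)^2 + 1)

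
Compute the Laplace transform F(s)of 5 5/s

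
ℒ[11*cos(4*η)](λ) 11*λ/(λ^2 + 16)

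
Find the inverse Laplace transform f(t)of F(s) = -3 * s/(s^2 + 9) -3 * cos(3 * t)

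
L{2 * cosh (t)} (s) 2 * s/ (s^2 - 1)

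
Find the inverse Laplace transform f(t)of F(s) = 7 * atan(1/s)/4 7 * sin(t)/(4 * t)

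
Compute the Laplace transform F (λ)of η λ^ (-2)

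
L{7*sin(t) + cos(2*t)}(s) 7/(s^2 + 1) + s/(s^2 + 4)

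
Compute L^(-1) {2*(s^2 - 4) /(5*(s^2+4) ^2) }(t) 2*t*cos(2*t) /5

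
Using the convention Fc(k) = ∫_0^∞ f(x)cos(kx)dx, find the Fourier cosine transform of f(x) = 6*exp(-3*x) 18/(k^2 + 9)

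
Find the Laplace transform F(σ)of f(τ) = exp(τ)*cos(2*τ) (σ - 1)/((σ - 1)^2 + 4)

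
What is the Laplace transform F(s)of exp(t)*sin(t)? 1/((s - 1)^2 + 1)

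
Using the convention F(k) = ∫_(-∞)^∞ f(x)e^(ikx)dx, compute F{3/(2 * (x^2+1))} 3 * pi * exp(-Abs(k))/2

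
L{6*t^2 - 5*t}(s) 12/s^3 - 5/s^2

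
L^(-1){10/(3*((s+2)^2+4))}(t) 5*exp(-2*t)*sin(2*t)/3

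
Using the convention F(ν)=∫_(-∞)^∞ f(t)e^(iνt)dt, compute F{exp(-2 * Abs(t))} 4/(ν^2 + 4)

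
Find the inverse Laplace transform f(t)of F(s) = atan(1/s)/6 sin(t)/(6*t)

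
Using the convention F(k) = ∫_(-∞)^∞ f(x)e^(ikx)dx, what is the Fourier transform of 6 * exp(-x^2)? 6 * sqrt(pi) * exp(-k^2/4)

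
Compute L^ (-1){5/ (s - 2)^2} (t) 5 * t * exp (2 * t)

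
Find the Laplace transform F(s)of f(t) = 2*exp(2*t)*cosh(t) 2*(s - 2)/((s - 2)^2 - 1)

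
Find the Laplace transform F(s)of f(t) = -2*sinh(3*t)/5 -6/(5*s^2 - 45)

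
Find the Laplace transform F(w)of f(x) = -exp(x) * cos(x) (1 - w)/((w - 1)^2 + 1)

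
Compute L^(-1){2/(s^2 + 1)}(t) 2*sin(t)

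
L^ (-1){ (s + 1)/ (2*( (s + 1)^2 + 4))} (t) exp (-t)*cos (2*t)/2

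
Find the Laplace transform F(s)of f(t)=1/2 1/(2*s)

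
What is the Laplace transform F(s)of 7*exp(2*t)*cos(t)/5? 7*(s - 2)/(5*((s - 2)^2 + 1))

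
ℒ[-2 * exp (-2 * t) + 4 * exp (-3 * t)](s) 4/ (s + 3) - 2/ (s + 2)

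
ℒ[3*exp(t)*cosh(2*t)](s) 3*(s - 1)/((s - 1)^2-4)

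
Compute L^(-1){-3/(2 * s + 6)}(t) -3 * exp(-3 * t)/2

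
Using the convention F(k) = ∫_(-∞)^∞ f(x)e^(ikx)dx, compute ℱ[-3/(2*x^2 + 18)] -pi*exp(-3*Abs(k))/2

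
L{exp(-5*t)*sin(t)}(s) 1/((s + 5)^2 + 1)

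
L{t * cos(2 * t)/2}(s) (s^2 - 4)/(2 * (s^2+4)^2)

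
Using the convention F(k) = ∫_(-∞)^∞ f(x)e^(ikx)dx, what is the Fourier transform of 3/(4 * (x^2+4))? 3 * pi * exp(-2 * Abs(k))/8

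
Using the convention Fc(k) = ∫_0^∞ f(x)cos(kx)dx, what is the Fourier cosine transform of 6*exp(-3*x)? 18/(k^2 + 9)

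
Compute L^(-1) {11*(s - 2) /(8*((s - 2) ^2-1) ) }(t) 11*exp(2*t)*cosh(t) /8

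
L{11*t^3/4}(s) 33/(2*s^4)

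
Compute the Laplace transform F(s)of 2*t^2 4/s^3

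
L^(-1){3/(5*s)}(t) 3/5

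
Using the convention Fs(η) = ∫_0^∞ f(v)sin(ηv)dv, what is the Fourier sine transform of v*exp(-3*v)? 6*η/(η^2 + 9)^2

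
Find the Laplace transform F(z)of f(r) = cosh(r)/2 z/(2 * (z^2-1))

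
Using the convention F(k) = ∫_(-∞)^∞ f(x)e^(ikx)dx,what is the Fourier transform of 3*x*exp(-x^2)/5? 3*I*sqrt(pi)*k*exp(-k^2/4)/10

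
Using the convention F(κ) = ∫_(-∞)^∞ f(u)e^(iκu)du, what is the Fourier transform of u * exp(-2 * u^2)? sqrt(2) * I * sqrt(pi) * κ * exp(-κ^2/8)/8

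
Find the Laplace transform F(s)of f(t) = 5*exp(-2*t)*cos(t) 5*(s + 2)/((s + 2)^2 + 1)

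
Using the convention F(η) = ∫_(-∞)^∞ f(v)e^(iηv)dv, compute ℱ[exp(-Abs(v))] 2/(η^2 + 1)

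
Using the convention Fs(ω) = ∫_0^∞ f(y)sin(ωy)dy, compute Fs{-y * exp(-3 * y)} -6 * ω/(ω^2 + 9)^2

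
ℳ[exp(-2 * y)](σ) gamma(σ)/2^σ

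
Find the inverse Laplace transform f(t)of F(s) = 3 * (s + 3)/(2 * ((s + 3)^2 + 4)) 3 * exp(-3 * t) * cos(2 * t)/2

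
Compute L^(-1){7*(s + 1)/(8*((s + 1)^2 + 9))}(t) 7*exp(-t)*cos(3*t)/8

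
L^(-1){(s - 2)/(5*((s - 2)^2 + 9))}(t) exp(2*t)*cos(3*t)/5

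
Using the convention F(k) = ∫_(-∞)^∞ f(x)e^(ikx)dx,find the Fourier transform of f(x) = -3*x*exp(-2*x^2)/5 -3*sqrt(2)*I*sqrt(pi)*k*exp(-k^2/8)/40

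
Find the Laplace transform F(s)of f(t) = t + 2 s^(-2) + 2/s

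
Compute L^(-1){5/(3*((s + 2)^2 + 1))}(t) 5*exp(-2*t)*sin(t)/3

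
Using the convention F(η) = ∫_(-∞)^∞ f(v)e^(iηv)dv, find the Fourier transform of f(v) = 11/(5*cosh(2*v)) 11*pi/(10*cosh(pi*η/4))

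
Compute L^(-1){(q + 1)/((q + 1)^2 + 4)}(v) exp(-v)*cos(2*v)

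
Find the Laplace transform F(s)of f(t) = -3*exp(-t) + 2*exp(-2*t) 2/(s + 2)-3/(s + 1)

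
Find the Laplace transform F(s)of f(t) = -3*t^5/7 -360/(7*s^6)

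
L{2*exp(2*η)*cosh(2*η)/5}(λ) 2*(λ - 2)/(5*λ*(λ - 4))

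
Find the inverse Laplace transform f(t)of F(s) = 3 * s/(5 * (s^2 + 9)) 3 * cos(3 * t)/5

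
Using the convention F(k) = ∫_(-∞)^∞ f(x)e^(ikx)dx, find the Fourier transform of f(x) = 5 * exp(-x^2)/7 5 * sqrt(pi) * exp(-k^2/4)/7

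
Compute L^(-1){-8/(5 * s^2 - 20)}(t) -4 * sinh(2 * t)/5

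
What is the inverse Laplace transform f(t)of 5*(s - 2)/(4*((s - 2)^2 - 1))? 5*exp(2*t)*cosh(t)/4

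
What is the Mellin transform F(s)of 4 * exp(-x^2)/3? 2 * gamma(s/2)/3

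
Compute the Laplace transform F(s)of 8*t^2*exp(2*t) 16/(s - 2)^3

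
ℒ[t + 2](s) 2/s + s^(-2) 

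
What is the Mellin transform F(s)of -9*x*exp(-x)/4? -9*gamma(s+1)/4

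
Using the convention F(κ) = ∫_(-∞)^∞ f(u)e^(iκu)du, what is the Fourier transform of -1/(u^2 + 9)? -pi*exp(-3*Abs(κ))/3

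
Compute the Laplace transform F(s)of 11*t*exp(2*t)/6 11/(6*(s - 2)^2)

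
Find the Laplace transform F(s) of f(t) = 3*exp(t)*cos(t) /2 3*(s - 1) /(2*((s - 1) ^2+1) ) 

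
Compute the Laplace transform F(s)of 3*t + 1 3/s^2 + 1/s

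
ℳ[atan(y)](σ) -pi*sec(pi*σ/2)/(2*σ)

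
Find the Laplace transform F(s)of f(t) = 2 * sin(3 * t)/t 2 * atan(3/s)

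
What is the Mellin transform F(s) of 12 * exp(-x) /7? 12 * gamma(s) /7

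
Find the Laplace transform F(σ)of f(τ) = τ σ^(-2)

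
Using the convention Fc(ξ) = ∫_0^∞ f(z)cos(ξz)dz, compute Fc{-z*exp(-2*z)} (ξ^2 - 4)/(ξ^2 + 4)^2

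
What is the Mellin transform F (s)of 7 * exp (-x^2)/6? 7 * gamma (s/2)/12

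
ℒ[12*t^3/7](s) 72/(7*s^4)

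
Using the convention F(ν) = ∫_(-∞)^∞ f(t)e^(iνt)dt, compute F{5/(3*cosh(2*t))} 5*pi/(6*cosh(pi*ν/4))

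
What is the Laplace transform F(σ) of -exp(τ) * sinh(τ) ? -1/(σ * (σ - 2) ) 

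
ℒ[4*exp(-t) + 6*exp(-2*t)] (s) 6/(s + 2) + 4/(s + 1)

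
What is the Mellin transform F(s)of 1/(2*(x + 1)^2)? (-pi*s + pi)/(2*sin(pi*s))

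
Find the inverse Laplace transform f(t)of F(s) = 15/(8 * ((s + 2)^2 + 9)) 5 * exp(-2 * t) * sin(3 * t)/8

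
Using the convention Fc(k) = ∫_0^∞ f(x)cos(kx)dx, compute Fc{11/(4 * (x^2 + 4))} 11 * pi * exp(-2 * k)/16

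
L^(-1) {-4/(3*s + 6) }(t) -4*exp(-2*t) /3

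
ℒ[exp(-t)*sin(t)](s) 1/((s + 1)^2 + 1)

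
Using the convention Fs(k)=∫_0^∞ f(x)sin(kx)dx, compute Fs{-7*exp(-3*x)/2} -7*k/(2*k^2+18)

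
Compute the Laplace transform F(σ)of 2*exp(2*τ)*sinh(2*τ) 4/(σ*(σ - 4))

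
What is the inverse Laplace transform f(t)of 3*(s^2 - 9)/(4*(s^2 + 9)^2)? 3*t*cos(3*t)/4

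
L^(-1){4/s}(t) 4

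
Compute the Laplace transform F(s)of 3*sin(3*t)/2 9/(2*(s^2 + 9))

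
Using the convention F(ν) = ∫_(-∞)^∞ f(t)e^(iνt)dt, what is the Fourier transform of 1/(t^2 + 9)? pi * exp(-3 * Abs(ν))/3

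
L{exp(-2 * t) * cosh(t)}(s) (s + 2)/((s + 2)^2 - 1)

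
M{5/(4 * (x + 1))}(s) 5 * pi * csc(pi * s)/4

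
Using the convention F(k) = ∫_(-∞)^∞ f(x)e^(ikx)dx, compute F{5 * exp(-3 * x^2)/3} 5 * sqrt(3) * sqrt(pi) * exp(-k^2/12)/9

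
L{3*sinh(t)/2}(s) 3/(2*(s^2 - 1))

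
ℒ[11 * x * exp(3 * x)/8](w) 11/(8 * (w - 3)^2)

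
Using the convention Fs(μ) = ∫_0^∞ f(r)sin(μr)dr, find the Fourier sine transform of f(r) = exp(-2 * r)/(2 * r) atan(μ/2)/2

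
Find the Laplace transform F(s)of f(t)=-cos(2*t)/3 -s/(3*s^2 + 12)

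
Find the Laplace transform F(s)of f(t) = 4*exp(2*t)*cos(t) 4*(s - 2)/((s - 2)^2 + 1)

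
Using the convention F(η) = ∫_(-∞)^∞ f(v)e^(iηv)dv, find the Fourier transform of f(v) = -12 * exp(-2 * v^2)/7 -6 * sqrt(2) * sqrt(pi) * exp(-η^2/8)/7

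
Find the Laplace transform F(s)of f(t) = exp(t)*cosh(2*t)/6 (s - 1)/(6*((s - 1)^2 - 4))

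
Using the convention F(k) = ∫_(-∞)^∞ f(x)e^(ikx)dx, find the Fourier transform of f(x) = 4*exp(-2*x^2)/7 2*sqrt(2)*sqrt(pi)*exp(-k^2/8)/7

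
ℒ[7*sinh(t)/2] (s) 7/(2*(s^2 - 1))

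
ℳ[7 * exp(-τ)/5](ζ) 7 * gamma(ζ)/5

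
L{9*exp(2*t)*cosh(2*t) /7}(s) 9*(s - 2) /(7*s*(s - 4) ) 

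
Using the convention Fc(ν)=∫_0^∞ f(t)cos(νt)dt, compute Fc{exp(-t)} 1/(ν^2 + 1)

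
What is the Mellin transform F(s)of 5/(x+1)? 5*pi*csc(pi*s)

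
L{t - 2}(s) s^(-2)-2/s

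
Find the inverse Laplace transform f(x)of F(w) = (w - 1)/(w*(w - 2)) exp(x)*cosh(x)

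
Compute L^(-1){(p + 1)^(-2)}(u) u*exp(-u)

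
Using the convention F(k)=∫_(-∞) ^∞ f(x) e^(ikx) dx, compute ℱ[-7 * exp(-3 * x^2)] -7 * sqrt(3) * sqrt(pi) * exp(-k^2/12) /3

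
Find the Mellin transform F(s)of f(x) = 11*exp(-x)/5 11*gamma(s)/5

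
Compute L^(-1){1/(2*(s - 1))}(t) exp(t)/2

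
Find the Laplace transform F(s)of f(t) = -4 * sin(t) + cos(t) s/(s^2 + 1) - 4/(s^2 + 1)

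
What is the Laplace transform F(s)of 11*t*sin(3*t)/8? 33*s/(4*(s^2 + 9)^2)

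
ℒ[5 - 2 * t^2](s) 5/s - 4/s^3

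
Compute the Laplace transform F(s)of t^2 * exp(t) 2/(s - 1)^3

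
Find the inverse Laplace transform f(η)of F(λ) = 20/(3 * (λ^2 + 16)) 5 * sin(4 * η)/3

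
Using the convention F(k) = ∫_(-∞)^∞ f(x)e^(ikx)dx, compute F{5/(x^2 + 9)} 5*pi*exp(-3*Abs(k))/3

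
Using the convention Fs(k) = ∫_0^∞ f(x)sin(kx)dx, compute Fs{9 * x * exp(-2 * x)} 36 * k/(k^2 + 4)^2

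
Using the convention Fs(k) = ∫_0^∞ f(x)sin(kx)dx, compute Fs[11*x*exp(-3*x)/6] 11*k/(k^2+9)^2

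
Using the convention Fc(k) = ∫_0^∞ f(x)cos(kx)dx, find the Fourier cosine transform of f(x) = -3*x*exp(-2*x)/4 3*(k^2 - 4)/(4*(k^2 + 4)^2)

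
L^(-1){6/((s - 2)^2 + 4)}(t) 3*exp(2*t)*sin(2*t)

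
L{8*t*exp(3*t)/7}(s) 8/(7*(s - 3)^2)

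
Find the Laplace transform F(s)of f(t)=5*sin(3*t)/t 5*atan(3/s)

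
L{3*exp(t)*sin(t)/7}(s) 3/(7*((s - 1)^2 + 1))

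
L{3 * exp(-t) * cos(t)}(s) 3 * (s + 1)/((s + 1)^2 + 1)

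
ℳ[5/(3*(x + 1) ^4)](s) 5*gamma(s)*gamma(4 - s) /18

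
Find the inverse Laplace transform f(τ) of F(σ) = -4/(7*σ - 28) -4*exp(4*τ) /7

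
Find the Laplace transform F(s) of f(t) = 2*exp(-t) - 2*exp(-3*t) 2/(s + 1) - 2/(s + 3) 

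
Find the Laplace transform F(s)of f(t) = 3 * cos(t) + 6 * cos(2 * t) 6 * s/(s^2 + 4) + 3 * s/(s^2 + 1)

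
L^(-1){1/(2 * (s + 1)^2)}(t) t * exp(-t)/2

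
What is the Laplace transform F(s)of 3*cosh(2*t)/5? 3*s/(5*(s^2-4))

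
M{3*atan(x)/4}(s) -3*pi*sec(pi*s/2)/(8*s)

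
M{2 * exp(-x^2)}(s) gamma(s/2)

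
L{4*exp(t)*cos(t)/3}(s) 4*(s - 1)/(3*((s - 1)^2 + 1))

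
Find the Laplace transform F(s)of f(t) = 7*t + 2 7/s^2 + 2/s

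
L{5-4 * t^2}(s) 5/s - 8/s^3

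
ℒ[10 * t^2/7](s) 20/(7 * s^3)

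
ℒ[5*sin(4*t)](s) 20/(s^2+16)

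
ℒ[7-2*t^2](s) 7/s - 4/s^3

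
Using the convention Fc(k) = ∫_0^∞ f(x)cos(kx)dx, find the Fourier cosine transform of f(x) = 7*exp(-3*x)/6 7/(2*(k^2 + 9))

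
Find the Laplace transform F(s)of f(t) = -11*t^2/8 -11/(4*s^3)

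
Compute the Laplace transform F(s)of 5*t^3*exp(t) 30/(s - 1)^4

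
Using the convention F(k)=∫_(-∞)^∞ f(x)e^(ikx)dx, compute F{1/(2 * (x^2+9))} pi * exp(-3 * Abs(k))/6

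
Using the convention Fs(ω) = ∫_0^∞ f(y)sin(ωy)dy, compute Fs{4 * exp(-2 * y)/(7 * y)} 4 * atan(ω/2)/7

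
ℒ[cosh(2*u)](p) p/(p^2-4)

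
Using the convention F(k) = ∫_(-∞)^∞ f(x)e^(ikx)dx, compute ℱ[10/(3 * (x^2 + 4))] 5 * pi * exp(-2 * Abs(k))/3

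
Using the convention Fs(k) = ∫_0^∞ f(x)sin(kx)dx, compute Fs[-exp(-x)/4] -k/(4 * k^2 + 4)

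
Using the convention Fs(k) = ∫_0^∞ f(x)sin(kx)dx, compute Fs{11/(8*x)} 11*pi/16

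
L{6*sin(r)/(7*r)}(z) 6*atan(1/z)/7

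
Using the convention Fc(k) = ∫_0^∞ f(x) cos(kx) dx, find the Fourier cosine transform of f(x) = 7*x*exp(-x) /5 7*(1 - k^2) /(5*(k^2 + 1) ^2) 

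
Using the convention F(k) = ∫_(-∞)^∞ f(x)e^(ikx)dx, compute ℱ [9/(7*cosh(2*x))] 9*pi/(14*cosh(pi*k/4))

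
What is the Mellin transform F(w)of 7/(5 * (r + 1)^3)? 7 * pi * (w - 2) * (w - 1)/(10 * sin(pi * w))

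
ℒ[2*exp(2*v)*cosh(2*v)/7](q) 2*(q - 2)/(7*q*(q - 4))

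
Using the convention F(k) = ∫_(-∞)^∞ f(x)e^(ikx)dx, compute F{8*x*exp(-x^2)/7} 4*I*sqrt(pi)*k*exp(-k^2/4)/7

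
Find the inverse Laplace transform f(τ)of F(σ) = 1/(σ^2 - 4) sinh(2 * τ)/2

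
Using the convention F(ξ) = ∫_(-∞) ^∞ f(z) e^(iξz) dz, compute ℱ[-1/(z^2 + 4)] -pi*exp(-2*Abs(ξ) ) /2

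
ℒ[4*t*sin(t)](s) 8*s/(s^2 + 1)^2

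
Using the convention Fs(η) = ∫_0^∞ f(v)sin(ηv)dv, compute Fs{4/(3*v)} 2*pi/3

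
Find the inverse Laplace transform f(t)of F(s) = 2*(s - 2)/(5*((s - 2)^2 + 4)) 2*exp(2*t)*cos(2*t)/5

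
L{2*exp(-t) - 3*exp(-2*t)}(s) 2/(s + 1) - 3/(s + 2)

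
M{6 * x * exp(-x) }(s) 6 * gamma(s + 1) 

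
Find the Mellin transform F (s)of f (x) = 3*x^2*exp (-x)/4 3*gamma (s + 2)/4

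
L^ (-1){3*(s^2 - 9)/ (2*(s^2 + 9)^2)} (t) 3*t*cos (3*t)/2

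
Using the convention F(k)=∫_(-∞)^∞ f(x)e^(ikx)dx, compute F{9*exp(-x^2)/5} 9*sqrt(pi)*exp(-k^2/4)/5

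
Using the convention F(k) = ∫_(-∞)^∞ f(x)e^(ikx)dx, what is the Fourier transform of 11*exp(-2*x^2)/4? 11*sqrt(2)*sqrt(pi)*exp(-k^2/8)/8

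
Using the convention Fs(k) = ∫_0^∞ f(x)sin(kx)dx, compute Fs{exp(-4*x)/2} k/(2*(k^2+16))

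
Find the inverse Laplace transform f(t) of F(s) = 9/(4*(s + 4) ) 9*exp(-4*t) /4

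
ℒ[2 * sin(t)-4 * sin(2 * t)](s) 2/(s^2 + 1)-8/(s^2 + 4)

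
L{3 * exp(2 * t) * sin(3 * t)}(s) 9/((s - 2)^2 + 9)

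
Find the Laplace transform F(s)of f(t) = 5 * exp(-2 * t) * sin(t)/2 5/(2 * ((s + 2)^2 + 1))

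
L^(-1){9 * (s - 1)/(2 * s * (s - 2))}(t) 9 * exp(t) * cosh(t)/2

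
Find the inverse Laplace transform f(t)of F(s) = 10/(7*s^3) 5*t^2/7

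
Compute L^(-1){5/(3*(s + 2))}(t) 5*exp(-2*t)/3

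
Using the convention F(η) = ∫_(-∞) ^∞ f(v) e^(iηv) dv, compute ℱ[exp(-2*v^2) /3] sqrt(2)*sqrt(pi)*exp(-η^2/8) /6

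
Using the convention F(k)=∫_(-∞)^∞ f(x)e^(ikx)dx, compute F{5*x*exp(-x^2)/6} 5*I*sqrt(pi)*k*exp(-k^2/4)/12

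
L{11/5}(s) 11/(5 * s) 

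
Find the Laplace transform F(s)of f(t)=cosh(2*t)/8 s/(8*(s^2 - 4))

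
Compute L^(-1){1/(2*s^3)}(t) t^2/4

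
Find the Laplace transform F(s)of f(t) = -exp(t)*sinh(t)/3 -1/(3*s*(s - 2))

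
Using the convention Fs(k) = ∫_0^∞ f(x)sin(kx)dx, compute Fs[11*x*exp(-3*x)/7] 66*k/(7*(k^2 + 9)^2)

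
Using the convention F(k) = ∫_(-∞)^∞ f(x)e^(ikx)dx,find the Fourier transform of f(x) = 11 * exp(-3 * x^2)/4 11 * sqrt(3) * sqrt(pi) * exp(-k^2/12)/12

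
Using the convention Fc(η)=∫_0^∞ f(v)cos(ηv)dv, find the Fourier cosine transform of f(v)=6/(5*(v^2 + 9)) pi*exp(-3*η)/5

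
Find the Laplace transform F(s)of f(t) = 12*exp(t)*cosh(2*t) 12*(s - 1)/((s - 1)^2 - 4)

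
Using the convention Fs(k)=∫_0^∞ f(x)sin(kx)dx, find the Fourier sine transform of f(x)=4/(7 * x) 2 * pi/7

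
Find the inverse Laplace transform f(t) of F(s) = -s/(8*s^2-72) -cosh(3*t) /8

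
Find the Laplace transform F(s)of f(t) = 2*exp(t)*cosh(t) 2*(s - 1)/(s*(s - 2))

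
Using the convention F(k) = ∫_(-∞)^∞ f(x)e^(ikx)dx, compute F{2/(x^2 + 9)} 2*pi*exp(-3*Abs(k))/3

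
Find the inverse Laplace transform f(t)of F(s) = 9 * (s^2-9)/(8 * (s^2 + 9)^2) 9 * t * cos(3 * t)/8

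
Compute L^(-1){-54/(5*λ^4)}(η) -9*η^3/5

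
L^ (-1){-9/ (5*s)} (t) -9/5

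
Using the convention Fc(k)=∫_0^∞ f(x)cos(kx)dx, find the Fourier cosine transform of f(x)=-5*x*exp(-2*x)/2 5*(k^2 - 4)/(2*(k^2 + 4)^2)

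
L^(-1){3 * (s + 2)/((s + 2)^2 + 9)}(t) 3 * exp(-2 * t) * cos(3 * t)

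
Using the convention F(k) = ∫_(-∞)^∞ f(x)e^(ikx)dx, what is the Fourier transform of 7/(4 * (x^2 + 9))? 7 * pi * exp(-3 * Abs(k))/12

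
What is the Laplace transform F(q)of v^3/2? 3/q^4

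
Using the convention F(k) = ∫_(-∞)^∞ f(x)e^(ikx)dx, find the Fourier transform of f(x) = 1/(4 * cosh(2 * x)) pi/(8 * cosh(pi * k/4))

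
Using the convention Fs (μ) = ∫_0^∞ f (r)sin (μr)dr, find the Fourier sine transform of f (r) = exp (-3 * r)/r atan (μ/3)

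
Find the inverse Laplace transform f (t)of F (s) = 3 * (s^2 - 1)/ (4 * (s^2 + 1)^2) 3 * t * cos (t)/4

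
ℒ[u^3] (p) 6/p^4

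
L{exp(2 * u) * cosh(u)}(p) (p - 2)/((p - 2)^2 - 1)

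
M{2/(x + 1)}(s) 2*pi*csc(pi*s)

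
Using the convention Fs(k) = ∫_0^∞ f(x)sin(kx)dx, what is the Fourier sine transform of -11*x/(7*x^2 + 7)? -11*pi*exp(-k)/14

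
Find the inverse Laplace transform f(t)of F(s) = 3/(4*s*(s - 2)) 3*exp(t)*sinh(t)/4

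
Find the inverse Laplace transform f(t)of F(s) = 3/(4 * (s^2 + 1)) 3 * sin(t)/4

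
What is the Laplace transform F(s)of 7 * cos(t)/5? 7 * s/(5 * (s^2 + 1))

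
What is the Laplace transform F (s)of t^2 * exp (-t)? 2/ (s+1)^3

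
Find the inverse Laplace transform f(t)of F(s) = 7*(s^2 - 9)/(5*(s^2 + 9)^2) 7*t*cos(3*t)/5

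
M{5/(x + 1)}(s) 5 * pi * csc(pi * s)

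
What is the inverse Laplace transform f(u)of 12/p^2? 12 * u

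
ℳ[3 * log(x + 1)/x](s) -3 * pi * csc(pi * s)/(s - 1)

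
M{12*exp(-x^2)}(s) 6*gamma(s/2)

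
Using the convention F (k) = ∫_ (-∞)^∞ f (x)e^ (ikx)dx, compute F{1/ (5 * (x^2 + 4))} pi * exp (-2 * Abs (k))/10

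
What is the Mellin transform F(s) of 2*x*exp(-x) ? 2*gamma(s+1) 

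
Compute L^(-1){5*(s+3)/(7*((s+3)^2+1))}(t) 5*exp(-3*t)*cos(t)/7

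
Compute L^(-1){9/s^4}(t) 3*t^3/2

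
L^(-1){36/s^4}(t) 6*t^3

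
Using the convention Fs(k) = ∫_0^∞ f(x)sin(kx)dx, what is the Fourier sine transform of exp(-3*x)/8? k/(8*(k^2 + 9))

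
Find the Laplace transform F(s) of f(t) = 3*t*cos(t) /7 3*(s^2 - 1) /(7*(s^2 + 1) ^2) 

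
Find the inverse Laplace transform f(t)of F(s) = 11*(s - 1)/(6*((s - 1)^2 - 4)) 11*exp(t)*cosh(2*t)/6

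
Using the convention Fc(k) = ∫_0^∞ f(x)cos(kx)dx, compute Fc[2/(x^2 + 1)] pi * exp(-k)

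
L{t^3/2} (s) 3/s^4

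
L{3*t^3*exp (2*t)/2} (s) 9/ (s - 2)^4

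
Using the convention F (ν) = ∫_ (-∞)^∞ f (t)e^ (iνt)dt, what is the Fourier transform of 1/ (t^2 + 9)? pi*exp (-3*Abs (ν))/3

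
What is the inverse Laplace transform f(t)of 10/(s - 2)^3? 5*t^2*exp(2*t)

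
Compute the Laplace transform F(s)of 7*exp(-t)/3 7/(3*(s + 1))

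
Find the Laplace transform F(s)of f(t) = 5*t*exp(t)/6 5/(6*(s - 1)^2)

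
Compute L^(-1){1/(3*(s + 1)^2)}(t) t*exp(-t)/3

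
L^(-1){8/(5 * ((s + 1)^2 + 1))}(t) 8 * exp(-t) * sin(t)/5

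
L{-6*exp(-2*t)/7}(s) -6/(7*s + 14)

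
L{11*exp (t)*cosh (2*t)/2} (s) 11*(s - 1)/ (2*( (s - 1)^2 - 4))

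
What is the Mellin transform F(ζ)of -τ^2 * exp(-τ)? -gamma(ζ + 2)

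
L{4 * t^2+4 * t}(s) 4/s^2+8/s^3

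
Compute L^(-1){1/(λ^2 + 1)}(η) sin(η)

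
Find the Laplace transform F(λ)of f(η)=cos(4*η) λ/(λ^2 + 16)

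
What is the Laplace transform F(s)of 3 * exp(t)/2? 3/(2 * (s - 1))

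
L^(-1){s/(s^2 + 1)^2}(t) t*sin(t)/2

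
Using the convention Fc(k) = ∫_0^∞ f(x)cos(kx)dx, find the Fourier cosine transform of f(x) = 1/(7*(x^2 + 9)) pi*exp(-3*k)/42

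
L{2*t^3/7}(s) 12/(7*s^4)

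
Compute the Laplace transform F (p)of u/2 1/ (2*p^2)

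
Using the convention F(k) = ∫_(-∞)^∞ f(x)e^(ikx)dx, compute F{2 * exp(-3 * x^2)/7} 2 * sqrt(3) * sqrt(pi) * exp(-k^2/12)/21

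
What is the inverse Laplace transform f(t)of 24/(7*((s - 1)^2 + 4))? 12*exp(t)*sin(2*t)/7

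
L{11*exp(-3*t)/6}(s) 11/(6*(s + 3))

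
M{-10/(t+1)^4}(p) 5*pi*(p - 3)*(p - 2)*(p - 1)/(3*sin(pi*p))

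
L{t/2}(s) 1/(2*s^2)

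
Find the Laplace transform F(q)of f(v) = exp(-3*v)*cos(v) (q + 3)/((q + 3)^2 + 1)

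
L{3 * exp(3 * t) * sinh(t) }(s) 3/((s - 3) ^2 - 1) 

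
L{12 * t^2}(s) 24/s^3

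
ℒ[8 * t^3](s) 48/s^4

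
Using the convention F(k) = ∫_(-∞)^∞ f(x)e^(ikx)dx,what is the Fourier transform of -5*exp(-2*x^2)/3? -5*sqrt(2)*sqrt(pi)*exp(-k^2/8)/6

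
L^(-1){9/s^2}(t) 9*t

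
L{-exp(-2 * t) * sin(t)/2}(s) -1/(2 * (s + 2)^2 + 2)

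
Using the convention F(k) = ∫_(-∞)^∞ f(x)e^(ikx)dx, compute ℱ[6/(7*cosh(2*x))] 3*pi/(7*cosh(pi*k/4))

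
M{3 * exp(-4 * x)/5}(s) 3 * gamma(s)/(5 * 4^s)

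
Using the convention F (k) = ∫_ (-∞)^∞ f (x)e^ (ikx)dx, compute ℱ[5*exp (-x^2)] 5*sqrt (pi)*exp (-k^2/4)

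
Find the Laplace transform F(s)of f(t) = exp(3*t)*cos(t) (s - 3)/((s - 3)^2 + 1)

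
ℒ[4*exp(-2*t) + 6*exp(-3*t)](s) 6/(s + 3) + 4/(s + 2)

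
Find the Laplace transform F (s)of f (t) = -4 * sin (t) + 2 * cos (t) 2 * s/ (s^2 + 1)-4/ (s^2 + 1)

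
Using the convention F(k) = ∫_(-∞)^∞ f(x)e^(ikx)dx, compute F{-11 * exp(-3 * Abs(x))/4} -33/(2 * k^2 + 18)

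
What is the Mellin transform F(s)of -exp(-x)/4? -gamma(s)/4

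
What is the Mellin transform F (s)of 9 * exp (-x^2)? 9 * gamma (s/2)/2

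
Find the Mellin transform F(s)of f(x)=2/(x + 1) 2*pi*csc(pi*s)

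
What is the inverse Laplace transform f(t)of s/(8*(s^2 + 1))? cos(t)/8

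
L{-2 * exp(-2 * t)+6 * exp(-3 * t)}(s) 6/(s+3) - 2/(s+2)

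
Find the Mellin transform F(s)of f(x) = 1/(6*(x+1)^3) pi*(s - 2)*(s - 1)/(12*sin(pi*s))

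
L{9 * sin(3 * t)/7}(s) 27/(7 * (s^2 + 9))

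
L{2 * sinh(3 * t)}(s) 6/(s^2-9)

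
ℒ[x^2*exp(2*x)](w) 2/(w - 2)^3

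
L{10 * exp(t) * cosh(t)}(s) 10 * (s - 1)/(s * (s - 2))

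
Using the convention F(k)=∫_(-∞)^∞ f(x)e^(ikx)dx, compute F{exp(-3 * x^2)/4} sqrt(3) * sqrt(pi) * exp(-k^2/12)/12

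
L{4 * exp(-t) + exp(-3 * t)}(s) 1/(s + 3) + 4/(s + 1)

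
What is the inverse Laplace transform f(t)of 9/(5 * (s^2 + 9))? 3 * sin(3 * t)/5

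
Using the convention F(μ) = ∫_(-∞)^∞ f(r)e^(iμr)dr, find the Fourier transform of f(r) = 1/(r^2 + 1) pi*exp(-Abs(μ))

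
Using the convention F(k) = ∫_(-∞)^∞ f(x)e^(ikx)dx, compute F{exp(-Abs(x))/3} 2/(3 * (k^2 + 1))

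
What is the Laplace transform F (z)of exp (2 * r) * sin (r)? 1/ ( (z - 2)^2+1)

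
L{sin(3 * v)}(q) 3/(q^2 + 9)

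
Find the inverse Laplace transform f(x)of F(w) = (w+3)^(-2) x*exp(-3*x)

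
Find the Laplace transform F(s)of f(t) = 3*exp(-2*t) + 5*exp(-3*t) 3/(s + 2) + 5/(s + 3)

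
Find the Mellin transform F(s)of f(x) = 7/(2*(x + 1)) 7*pi*csc(pi*s)/2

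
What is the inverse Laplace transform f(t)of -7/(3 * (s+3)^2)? -7 * t * exp(-3 * t)/3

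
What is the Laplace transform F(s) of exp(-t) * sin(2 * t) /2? 1/((s + 1) ^2 + 4) 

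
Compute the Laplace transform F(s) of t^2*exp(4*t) 2/(s - 4) ^3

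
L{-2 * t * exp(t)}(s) -2/(s - 1)^2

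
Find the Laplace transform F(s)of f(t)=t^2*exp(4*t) 2/(s - 4)^3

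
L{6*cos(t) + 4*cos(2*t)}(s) 6*s/(s^2 + 1) + 4*s/(s^2 + 4)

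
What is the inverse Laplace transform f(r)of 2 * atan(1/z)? 2 * sin(r)/r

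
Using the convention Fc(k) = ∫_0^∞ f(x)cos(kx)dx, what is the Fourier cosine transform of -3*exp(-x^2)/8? -3*sqrt(pi)*exp(-k^2/4)/16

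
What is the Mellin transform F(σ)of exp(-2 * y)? gamma(σ)/2^σ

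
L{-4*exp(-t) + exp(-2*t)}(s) 1/(s + 2) - 4/(s + 1)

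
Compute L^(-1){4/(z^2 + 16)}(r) sin(4*r)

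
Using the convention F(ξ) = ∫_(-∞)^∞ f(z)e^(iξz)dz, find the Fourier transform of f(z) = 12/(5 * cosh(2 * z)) 6 * pi/(5 * cosh(pi * ξ/4))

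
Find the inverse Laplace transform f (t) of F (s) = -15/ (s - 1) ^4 -5*t^3*exp (t) /2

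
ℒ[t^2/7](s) 2/(7*s^3)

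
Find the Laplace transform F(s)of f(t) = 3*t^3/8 9/(4*s^4)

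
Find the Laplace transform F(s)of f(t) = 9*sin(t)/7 9/(7*(s^2+1))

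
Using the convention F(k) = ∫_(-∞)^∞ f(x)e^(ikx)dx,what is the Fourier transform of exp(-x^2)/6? sqrt(pi) * exp(-k^2/4)/6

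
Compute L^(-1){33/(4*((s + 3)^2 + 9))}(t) 11*exp(-3*t)*sin(3*t)/4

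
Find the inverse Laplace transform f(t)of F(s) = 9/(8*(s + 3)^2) 9*t*exp(-3*t)/8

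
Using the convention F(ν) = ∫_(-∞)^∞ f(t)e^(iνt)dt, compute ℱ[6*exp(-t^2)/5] 6*sqrt(pi)*exp(-ν^2/4)/5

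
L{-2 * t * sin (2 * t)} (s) -8 * s/ (s^2 + 4)^2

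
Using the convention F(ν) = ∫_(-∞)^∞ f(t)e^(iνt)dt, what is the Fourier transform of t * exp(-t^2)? I * sqrt(pi) * ν * exp(-ν^2/4)/2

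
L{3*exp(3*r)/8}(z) 3/(8*(z - 3))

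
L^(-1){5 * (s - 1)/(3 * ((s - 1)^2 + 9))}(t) 5 * exp(t) * cos(3 * t)/3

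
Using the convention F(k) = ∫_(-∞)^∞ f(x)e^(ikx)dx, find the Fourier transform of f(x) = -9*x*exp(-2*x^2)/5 -9*sqrt(2)*I*sqrt(pi)*k*exp(-k^2/8)/40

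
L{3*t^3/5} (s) 18/ (5*s^4)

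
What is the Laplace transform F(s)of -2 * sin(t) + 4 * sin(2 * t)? 8/(s^2 + 4) - 2/(s^2 + 1)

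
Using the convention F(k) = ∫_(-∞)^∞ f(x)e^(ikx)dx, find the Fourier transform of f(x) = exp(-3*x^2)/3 sqrt(3)*sqrt(pi)*exp(-k^2/12)/9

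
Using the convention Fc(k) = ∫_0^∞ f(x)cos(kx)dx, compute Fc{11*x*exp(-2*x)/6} 11*(4 - k^2)/(6*(k^2+4)^2)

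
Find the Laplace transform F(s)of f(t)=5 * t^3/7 30/(7 * s^4)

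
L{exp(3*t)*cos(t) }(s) (s - 3) /((s - 3) ^2 + 1) 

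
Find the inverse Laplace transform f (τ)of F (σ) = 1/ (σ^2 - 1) sinh (τ)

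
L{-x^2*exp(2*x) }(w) -2/(w - 2) ^3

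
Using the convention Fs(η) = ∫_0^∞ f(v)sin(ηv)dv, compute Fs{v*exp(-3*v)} 6*η/(η^2 + 9)^2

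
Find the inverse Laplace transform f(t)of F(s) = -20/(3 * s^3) -10 * t^2/3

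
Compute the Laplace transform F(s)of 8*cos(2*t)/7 8*s/(7*(s^2 + 4))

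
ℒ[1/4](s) 1/(4*s) 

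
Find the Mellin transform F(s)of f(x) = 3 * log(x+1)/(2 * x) -3 * pi * csc(pi * s)/(2 * s - 2)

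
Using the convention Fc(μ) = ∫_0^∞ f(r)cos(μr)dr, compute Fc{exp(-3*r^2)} sqrt(3)*sqrt(pi)*exp(-μ^2/12)/6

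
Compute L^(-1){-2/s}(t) -2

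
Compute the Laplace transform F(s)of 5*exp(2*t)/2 5/(2*(s - 2))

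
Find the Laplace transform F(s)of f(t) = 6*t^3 36/s^4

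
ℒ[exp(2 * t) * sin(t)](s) 1/((s - 2)^2+1)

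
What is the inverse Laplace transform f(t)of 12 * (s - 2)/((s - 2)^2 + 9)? 12 * exp(2 * t) * cos(3 * t)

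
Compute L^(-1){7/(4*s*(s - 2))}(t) 7*exp(t)*sinh(t)/4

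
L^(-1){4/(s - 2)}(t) 4 * exp(2 * t)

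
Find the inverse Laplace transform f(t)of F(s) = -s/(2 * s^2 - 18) -cosh(3 * t)/2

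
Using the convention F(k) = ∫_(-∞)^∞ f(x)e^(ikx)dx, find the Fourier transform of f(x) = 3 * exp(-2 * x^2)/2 3 * sqrt(2) * sqrt(pi) * exp(-k^2/8)/4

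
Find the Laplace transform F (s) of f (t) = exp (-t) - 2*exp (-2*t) 1/ (s + 1) - 2/ (s + 2) 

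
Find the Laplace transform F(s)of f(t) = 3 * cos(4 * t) 3 * s/(s^2 + 16)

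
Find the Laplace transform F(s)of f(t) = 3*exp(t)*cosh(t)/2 3*(s - 1)/(2*s*(s - 2))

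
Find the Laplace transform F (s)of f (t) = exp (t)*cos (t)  (s - 1)/ ( (s - 1)^2+1)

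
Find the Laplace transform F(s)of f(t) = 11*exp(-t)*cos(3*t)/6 11*(s + 1)/(6*((s + 1)^2 + 9))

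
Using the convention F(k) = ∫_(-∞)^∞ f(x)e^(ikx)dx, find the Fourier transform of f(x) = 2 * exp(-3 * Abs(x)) 12/(k^2 + 9)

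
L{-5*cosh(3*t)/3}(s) -5*s/(3*s^2 - 27)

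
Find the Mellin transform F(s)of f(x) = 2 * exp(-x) 2 * gamma(s)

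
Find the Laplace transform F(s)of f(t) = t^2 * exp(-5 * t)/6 1/(3 * (s + 5)^3)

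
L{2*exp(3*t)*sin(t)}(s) 2/((s - 3)^2 + 1)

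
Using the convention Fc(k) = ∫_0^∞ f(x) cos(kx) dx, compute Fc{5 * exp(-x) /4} 5/(4 * (k^2 + 1) ) 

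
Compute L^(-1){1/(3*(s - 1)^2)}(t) t*exp(t)/3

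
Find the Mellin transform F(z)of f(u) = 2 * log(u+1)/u -2 * pi * csc(pi * z)/(z - 1)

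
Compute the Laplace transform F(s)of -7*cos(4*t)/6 -7*s/(6*s^2 + 96)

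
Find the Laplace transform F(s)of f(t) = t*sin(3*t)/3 2*s/(s^2 + 9)^2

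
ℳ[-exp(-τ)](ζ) -gamma(ζ)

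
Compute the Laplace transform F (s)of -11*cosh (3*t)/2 -11*s/ (2*s^2 - 18)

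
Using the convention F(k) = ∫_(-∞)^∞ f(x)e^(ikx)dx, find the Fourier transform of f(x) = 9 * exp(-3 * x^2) 3 * sqrt(3) * sqrt(pi) * exp(-k^2/12)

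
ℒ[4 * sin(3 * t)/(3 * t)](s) 4 * atan(3/s)/3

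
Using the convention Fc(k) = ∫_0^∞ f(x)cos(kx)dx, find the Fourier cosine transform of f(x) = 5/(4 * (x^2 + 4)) 5 * pi * exp(-2 * k)/16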